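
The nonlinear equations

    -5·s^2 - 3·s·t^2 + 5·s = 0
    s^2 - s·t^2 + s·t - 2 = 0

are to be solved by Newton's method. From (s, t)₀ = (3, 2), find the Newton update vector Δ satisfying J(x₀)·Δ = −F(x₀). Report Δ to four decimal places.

(-1.3208, -0.4759)

At (3, 2): F = (-66.0000, 1.0000).
Jacobian J = [[-10·s - 3·t^2 + 5, -6·s·t], [2·s - t^2 + t, -2·s·t + s]].
At the point, J = [[-37.0000, -36.0000], [4.0000, -9.0000]] (det J = 477.0000).
Solving J·Δ = −F gives Δ = (-1.3208, -0.4759).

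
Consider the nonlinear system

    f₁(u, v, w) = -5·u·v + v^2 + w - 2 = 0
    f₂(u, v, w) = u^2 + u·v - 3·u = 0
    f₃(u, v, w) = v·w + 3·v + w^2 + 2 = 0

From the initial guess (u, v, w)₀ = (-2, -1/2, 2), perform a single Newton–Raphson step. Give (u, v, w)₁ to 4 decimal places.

At (-2, -1/2, 2): F = (-4.7500, 11.0000, 3.5000).
Jacobian J = [[-5·v, -5·u + 2·v, 1], [2·u + v - 3, u, 0], [0, w + 3, v + 2·w]].
At the point, J = [[2.5000, 9.0000, 1.0000], [-7.5000, -2.0000, 0.0000], [0.0000, 5.0000, 3.5000]] (det J = 181.2500).
Solving J·Δ = −F gives Δ = (1.3862, 0.3017, -1.4310).
Then the next iterate is (u, v, w)₁ = (-0.6138, -0.1983, 0.5690).

(-0.6138, -0.1983, 0.5690)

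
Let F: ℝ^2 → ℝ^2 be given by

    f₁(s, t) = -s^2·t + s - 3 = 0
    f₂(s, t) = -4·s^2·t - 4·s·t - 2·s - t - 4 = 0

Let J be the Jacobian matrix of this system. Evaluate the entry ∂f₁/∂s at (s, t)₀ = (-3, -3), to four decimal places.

-17.0000

∂f₁/∂s = -2·s·t + 1.
At (-3, -3) this is -17.0000.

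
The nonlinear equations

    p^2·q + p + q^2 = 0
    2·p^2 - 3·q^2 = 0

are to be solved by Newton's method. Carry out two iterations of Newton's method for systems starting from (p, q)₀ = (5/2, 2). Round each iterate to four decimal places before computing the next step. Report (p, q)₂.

At (5/2, 2): F = (19.0000, 0.5000).
Jacobian J = [[2·p·q + 1, p^2 + 2·q], [4·p, -6·q]].
At the point, J = [[11.0000, 10.2500], [10.0000, -12.0000]] (det J = -234.5000).
Solving J·Δ = −F gives Δ = (-0.9941, -0.7868).
Then the next iterate is (p, q)₁ = (1.5059, 1.2132).
Round to (1.5059, 1.2132) and repeat: F = (5.728970, 0.119907), J = [[4.653916, 4.694135], [6.0236, -7.2792]].
Δ = (-0.6800, -0.5463), so (p, q)₂ = (0.8259, 0.6669).

(0.8259, 0.6669)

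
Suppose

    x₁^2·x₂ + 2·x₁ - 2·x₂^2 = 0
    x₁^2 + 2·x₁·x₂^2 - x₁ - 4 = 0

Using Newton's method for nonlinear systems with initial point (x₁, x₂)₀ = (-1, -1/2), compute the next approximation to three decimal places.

At (-1, -1/2): F = (-3.000, -2.500).
Jacobian J = [[2·x₁·x₂ + 2, x₁^2 - 4·x₂], [2·x₁ + 2·x₂^2 - 1, 4·x₁·x₂]].
At the point, J = [[3.000, 3.000], [-2.500, 2.000]] (det J = 13.500).
Solving J·Δ = −F gives Δ = (-0.111, 1.111).
Then the next iterate is (x₁, x₂)₁ = (-1.111, 0.611).

(-1.111, 0.611)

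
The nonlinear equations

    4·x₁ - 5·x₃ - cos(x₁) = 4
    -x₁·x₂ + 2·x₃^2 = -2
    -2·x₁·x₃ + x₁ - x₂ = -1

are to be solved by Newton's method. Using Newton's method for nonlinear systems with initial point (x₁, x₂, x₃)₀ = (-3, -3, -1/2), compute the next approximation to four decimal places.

(-0.5393, -3.6960, -1.1029)

At (-3, -3, -1/2): F = (-12.510008, -6.5000, -2.0000).
Jacobian J = [[sin(x₁) + 4, 0, -5], [-x₂, -x₁, 4·x₃], [-2·x₃ + 1, -1, -2·x₁]].
At the point, J = [[3.858880, 0.0000, -5.0000], [3.0000, 3.0000, -2.0000], [2.0000, -1.0000, 6.0000]] (det J = 106.742080).
Solving J·Δ = −F gives Δ = (2.4607, -0.6960, -0.6029).
Then the next iterate is (x₁, x₂, x₃)₁ = (-0.5393, -3.6960, -1.1029).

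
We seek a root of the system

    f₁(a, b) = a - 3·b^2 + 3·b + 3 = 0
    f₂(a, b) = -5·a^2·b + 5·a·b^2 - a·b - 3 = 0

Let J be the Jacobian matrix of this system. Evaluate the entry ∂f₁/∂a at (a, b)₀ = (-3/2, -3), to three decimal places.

1.000

∂f₁/∂a = 1.
At (-3/2, -3) this is 1.000.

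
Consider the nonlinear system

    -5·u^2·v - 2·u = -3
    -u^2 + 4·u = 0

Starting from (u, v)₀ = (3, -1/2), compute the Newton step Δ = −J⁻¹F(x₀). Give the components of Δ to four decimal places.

(1.5000, 0.8667)

At (3, -1/2): F = (19.5000, 3.0000).
Jacobian J = [[-10·u·v - 2, -5·u^2], [-2·u + 4, 0]].
At the point, J = [[13.0000, -45.0000], [-2.0000, 0.0000]] (det J = -90.0000).
Solving J·Δ = −F gives Δ = (1.5000, 0.8667).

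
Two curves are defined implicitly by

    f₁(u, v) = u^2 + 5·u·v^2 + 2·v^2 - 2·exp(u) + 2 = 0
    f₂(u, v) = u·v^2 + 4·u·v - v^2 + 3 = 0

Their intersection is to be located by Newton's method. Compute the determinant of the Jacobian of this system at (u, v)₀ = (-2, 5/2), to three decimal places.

29.475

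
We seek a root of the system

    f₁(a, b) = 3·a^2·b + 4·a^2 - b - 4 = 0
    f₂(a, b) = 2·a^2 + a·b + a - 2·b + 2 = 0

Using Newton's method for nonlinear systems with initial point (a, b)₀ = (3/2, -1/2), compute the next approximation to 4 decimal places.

(0.3207, 0.6687)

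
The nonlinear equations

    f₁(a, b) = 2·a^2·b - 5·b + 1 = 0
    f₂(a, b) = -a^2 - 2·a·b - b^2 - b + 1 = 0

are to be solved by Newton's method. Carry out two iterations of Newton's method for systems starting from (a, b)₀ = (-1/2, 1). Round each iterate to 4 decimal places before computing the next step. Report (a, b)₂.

At (-1/2, 1): F = (-3.5000, -0.2500).
Jacobian J = [[4·a·b, 2·a^2 - 5], [-2·a - 2·b, -2·a - 2·b - 1]].
At the point, J = [[-2.0000, -4.5000], [-1.0000, -2.0000]] (det J = -0.5000).
Solving J·Δ = −F gives Δ = (11.7500, -6.0000).
Then the next iterate is (a, b)₁ = (11.2500, -5.0000).
Round to (11.2500, -5.0000) and repeat: F = (-1239.6250, -33.0625), J = [[-225.0000, 248.1250], [-12.5000, -13.5000]].
Δ = (-4.0623, 1.3123), so (a, b)₂ = (7.1877, -3.6877).

(7.1877, -3.6877)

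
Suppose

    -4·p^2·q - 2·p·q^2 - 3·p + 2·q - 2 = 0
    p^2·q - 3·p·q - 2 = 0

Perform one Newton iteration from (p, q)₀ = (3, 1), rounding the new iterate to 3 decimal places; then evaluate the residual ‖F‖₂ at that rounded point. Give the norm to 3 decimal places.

At (3, 1): F = (-51.000, -2.000).
Jacobian J = [[-8·p·q - 2·q^2 - 3, -4·p^2 - 4·p·q + 2], [2·p·q - 3·q, p^2 - 3·p]].
At the point, J = [[-29.000, -46.000], [3.000, 0.000]] (det J = 138.000).
Solving J·Δ = −F gives Δ = (0.667, -1.529).
Then the next iterate is (p, q)₁ = (3.667, -0.529).
Re-evaluating at (3.667, -0.529): F = (12.34226, -3.29388), so ‖F‖₂ = 12.774.

12.774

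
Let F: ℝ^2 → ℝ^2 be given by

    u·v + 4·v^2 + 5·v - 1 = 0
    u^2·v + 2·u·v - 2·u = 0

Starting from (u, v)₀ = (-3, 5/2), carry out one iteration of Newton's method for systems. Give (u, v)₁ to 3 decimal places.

(-2.227, 1.094)

At (-3, 5/2): F = (29.000, 13.500).
Jacobian J = [[v, u + 8·v + 5], [2·u·v + 2·v - 2, u^2 + 2·u]].
At the point, J = [[2.500, 22.000], [-12.000, 3.000]] (det J = 271.500).
Solving J·Δ = −F gives Δ = (0.773, -1.406).
Then the next iterate is (u, v)₁ = (-2.227, 1.094).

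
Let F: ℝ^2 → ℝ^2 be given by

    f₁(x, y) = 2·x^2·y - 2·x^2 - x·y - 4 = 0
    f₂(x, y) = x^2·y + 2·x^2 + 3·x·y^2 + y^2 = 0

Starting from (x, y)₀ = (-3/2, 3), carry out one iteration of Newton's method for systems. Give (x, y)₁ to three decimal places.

At (-3/2, 3): F = (9.500, -20.250).
Jacobian J = [[4·x·y - 4·x - y, 2·x^2 - x], [2·x·y + 4·x + 3·y^2, x^2 + 6·x·y + 2·y]].
At the point, J = [[-15.000, 6.000], [12.000, -18.750]] (det J = 209.250).
Solving J·Δ = −F gives Δ = (0.271, -0.907).
Then the next iterate is (x, y)₁ = (-1.229, 2.093).

(-1.229, 2.093)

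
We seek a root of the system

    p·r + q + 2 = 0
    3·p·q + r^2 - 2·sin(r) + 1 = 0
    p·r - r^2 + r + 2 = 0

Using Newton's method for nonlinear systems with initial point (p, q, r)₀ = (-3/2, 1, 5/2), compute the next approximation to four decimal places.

(-1.3820, 0.0354, 1.5537)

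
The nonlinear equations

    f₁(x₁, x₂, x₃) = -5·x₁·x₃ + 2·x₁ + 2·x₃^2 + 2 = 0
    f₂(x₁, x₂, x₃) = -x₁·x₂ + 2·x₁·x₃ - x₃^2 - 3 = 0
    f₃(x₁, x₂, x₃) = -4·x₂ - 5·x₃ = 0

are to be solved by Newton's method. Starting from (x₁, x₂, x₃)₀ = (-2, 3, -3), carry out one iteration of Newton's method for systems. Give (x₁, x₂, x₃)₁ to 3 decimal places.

At (-2, 3, -3): F = (-14.000, 6.000, 3.000).
Jacobian J = [[-5·x₃ + 2, 0, -5·x₁ + 4·x₃], [-x₂ + 2·x₃, -x₁, 2·x₁ - 2·x₃], [0, -4, -5]].
At the point, J = [[17.000, 0.000, -2.000], [-9.000, 2.000, 2.000], [0.000, -4.000, -5.000]] (det J = -106.000).
Solving J·Δ = −F gives Δ = (0.830, 0.679, 0.057).
Then the next iterate is (x₁, x₂, x₃)₁ = (-1.170, 3.679, -2.943).

(-1.170, 3.679, -2.943)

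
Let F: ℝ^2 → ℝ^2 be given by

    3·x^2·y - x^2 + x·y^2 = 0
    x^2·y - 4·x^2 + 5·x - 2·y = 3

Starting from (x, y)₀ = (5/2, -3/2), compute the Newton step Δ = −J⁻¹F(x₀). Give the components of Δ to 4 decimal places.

At (5/2, -3/2): F = (-28.7500, -21.8750).
Jacobian J = [[6·x·y - 2·x + y^2, 3·x^2 + 2·x·y], [2·x·y - 8·x + 5, x^2 - 2]].
At the point, J = [[-25.2500, 11.2500], [-22.5000, 4.2500]] (det J = 145.8125).
Solving J·Δ = −F gives Δ = (-0.8498, 0.6483).

(-0.8498, 0.6483)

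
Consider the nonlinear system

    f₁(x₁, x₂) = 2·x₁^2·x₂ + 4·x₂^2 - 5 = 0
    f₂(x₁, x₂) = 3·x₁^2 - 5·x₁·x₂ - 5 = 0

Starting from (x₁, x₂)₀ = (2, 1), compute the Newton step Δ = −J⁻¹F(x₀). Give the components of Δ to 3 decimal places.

At (2, 1): F = (7.000, -3.000).
Jacobian J = [[4·x₁·x₂, 2·x₁^2 + 8·x₂], [6·x₁ - 5·x₂, -5·x₁]].
At the point, J = [[8.000, 16.000], [7.000, -10.000]] (det J = -192.000).
Solving J·Δ = −F gives Δ = (-0.115, -0.380).

(-0.115, -0.380)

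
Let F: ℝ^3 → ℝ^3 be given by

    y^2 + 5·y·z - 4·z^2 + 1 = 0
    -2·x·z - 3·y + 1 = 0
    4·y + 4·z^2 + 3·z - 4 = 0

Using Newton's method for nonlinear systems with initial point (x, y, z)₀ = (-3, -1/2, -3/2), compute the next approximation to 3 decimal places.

(-0.645, -1.805, -2.247)

At (-3, -1/2, -3/2): F = (-4.000, -6.500, -1.500).
Jacobian J = [[0, 2·y + 5·z, 5·y - 8·z], [-2·z, -3, -2·x], [0, 4, 8·z + 3]].
At the point, J = [[0.000, -8.500, 9.500], [3.000, -3.000, 6.000], [0.000, 4.000, -9.000]] (det J = -115.500).
Solving J·Δ = −F gives Δ = (2.355, -1.305, -0.747).
Then the next iterate is (x, y, z)₁ = (-0.645, -1.805, -2.247).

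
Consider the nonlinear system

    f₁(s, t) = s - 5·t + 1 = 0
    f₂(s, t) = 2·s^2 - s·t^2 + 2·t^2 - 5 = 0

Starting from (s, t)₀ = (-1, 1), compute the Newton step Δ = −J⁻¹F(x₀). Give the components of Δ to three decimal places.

(-1.579, -1.316)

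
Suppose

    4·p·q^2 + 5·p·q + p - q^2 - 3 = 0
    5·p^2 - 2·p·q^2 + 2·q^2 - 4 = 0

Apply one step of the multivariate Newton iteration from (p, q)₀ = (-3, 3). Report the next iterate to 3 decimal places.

At (-3, 3): F = (-168.000, 113.000).
Jacobian J = [[4·q^2 + 5·q + 1, 8·p·q + 5·p - 2·q], [10·p - 2·q^2, -4·p·q + 4·q]].
At the point, J = [[52.000, -93.000], [-48.000, 48.000]] (det J = -1968.000).
Solving J·Δ = −F gives Δ = (1.242, -1.112).
Then the next iterate is (p, q)₁ = (-1.758, 1.888).

(-1.758, 1.888)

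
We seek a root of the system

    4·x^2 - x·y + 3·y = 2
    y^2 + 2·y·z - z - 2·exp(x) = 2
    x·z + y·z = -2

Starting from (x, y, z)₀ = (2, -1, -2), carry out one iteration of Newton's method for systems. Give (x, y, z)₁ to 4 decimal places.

(1.2019, -0.4330, -2.4621)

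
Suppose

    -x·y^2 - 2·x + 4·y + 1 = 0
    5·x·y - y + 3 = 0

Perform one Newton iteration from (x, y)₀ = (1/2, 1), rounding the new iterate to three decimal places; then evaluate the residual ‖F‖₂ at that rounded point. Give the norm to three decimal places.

3.699

At (1/2, 1): F = (3.500, 4.500).
Jacobian J = [[-y^2 - 2, -2·x·y + 4], [5·y, 5·x - 1]].
At the point, J = [[-3.000, 3.000], [5.000, 1.500]] (det J = -19.500).
Solving J·Δ = −F gives Δ = (-0.423, -1.590).
Then the next iterate is (x, y)₁ = (0.077, -0.590).
Re-evaluating at (0.077, -0.590): F = (-1.54080, 3.36285), so ‖F‖₂ = 3.699.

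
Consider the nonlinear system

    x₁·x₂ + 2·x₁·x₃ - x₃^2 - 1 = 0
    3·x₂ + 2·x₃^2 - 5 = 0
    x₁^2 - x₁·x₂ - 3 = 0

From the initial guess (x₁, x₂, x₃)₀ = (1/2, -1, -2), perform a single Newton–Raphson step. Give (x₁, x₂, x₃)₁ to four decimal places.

(4.5417, 10.6667, 2.3750)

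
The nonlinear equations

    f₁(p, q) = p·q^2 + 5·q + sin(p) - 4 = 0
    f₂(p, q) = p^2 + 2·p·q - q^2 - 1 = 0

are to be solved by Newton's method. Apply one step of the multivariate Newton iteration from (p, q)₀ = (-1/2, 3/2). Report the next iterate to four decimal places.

(-0.0814, 0.5843)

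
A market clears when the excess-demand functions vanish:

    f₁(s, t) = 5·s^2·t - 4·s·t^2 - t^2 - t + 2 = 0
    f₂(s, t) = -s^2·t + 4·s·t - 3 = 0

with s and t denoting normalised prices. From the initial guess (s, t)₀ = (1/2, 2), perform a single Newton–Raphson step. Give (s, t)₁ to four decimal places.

(0.6792, 1.1000)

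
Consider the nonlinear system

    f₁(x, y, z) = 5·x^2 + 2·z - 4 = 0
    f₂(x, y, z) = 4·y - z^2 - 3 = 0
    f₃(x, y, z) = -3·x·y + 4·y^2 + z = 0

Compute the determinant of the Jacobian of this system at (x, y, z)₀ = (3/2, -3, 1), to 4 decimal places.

J = [[10·x, 0, 2], [0, 4, -2·z], [-3·y, -3·x + 8·y, 1]].
At the point, J = [[15.0000, 0.0000, 2.0000], [0.0000, 4.0000, -2.0000], [9.0000, -28.5000, 1.0000]].
det J = -867.0000.

-867.0000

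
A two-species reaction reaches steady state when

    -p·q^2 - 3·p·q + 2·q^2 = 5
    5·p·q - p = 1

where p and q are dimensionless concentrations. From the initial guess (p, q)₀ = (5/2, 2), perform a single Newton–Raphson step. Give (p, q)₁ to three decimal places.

(0.709, 1.570)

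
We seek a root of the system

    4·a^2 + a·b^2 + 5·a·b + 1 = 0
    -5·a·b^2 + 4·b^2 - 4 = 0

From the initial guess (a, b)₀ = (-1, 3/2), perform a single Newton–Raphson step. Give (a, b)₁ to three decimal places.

At (-1, 3/2): F = (-4.750, 16.250).
Jacobian J = [[8·a + b^2 + 5·b, 2·a·b + 5·a], [-5·b^2, -10·a·b + 8·b]].
At the point, J = [[1.750, -8.000], [-11.250, 27.000]] (det J = -42.750).
Solving J·Δ = −F gives Δ = (0.041, -0.585).
Then the next iterate is (a, b)₁ = (-0.959, 0.915).

(-0.959, 0.915)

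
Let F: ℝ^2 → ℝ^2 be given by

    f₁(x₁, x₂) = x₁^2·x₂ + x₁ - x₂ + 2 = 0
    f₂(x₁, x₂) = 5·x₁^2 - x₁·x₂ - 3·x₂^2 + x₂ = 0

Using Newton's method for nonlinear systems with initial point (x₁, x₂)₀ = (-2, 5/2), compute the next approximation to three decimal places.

At (-2, 5/2): F = (7.500, 8.750).
Jacobian J = [[2·x₁·x₂ + 1, x₁^2 - 1], [10·x₁ - x₂, -x₁ - 6·x₂ + 1]].
At the point, J = [[-9.000, 3.000], [-22.500, -12.000]] (det J = 175.500).
Solving J·Δ = −F gives Δ = (0.662, -0.513).
Then the next iterate is (x₁, x₂)₁ = (-1.338, 1.987).

(-1.338, 1.987)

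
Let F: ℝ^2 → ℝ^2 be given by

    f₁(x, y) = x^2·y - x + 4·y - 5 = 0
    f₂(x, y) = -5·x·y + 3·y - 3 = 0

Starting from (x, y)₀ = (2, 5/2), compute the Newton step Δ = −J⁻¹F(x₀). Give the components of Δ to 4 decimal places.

At (2, 5/2): F = (13.0000, -20.5000).
Jacobian J = [[2·x·y - 1, x^2 + 4], [-5·y, -5·x + 3]].
At the point, J = [[9.0000, 8.0000], [-12.5000, -7.0000]] (det J = 37.0000).
Solving J·Δ = −F gives Δ = (-1.9730, 0.5946).

(-1.9730, 0.5946)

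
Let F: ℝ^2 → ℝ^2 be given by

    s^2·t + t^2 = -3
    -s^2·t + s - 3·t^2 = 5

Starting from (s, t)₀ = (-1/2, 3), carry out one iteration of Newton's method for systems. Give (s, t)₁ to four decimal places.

At (-1/2, 3): F = (12.7500, -33.2500).
Jacobian J = [[2·s·t, s^2 + 2·t], [-2·s·t + 1, -s^2 - 6·t]].
At the point, J = [[-3.0000, 6.2500], [4.0000, -18.2500]] (det J = 29.7500).
Solving J·Δ = −F gives Δ = (0.8361, -1.6387).
Then the next iterate is (s, t)₁ = (0.3361, 1.3613).

(0.3361, 1.3613)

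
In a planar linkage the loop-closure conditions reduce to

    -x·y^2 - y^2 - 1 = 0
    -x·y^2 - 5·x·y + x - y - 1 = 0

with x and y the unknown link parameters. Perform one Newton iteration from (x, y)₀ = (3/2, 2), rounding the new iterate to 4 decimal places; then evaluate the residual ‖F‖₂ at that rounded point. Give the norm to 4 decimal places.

At (3/2, 2): F = (-11.0000, -22.5000).
Jacobian J = [[-y^2, -2·x·y - 2·y], [-y^2 - 5·y + 1, -2·x·y - 5·x - 1]].
At the point, J = [[-4.0000, -10.0000], [-13.0000, -14.5000]] (det J = -72.0000).
Solving J·Δ = −F gives Δ = (-0.9097, -0.7361).
Then the next iterate is (x, y)₁ = (0.5903, 1.2639).
Re-evaluating at (0.5903, 1.2639): F = (-3.540414, -6.346972), so ‖F‖₂ = 7.2676.

7.2676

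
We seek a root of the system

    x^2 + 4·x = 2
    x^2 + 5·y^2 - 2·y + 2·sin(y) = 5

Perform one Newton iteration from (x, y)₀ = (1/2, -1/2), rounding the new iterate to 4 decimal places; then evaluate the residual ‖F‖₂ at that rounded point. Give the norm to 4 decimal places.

2.5326

At (1/2, -1/2): F = (0.2500, -3.458851).
Jacobian J = [[2·x + 4, 0], [2·x, 10·y + 2·cos(y) - 2]].
At the point, J = [[5.0000, 0.0000], [1.0000, -5.244835]] (det J = -26.224174).
Solving J·Δ = −F gives Δ = (-0.0500, -0.6690).
Then the next iterate is (x, y)₁ = (0.4500, -1.1690).
Re-evaluating at (0.4500, -1.1690): F = (0.0025, 2.532585), so ‖F‖₂ = 2.5326.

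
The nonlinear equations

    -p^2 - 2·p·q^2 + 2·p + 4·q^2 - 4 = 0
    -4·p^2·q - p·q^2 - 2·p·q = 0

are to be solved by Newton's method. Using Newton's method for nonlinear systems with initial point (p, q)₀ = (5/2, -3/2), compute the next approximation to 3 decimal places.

At (5/2, -3/2): F = (-7.500, 39.375).
Jacobian J = [[-2·p - 2·q^2 + 2, -4·p·q + 8·q], [-8·p·q - q^2 - 2·q, -4·p^2 - 2·p·q - 2·p]].
At the point, J = [[-7.500, 3.000], [30.750, -22.500]] (det J = 76.500).
Solving J·Δ = −F gives Δ = (-0.662, 0.846).
Then the next iterate is (p, q)₁ = (1.838, -0.654).

(1.838, -0.654)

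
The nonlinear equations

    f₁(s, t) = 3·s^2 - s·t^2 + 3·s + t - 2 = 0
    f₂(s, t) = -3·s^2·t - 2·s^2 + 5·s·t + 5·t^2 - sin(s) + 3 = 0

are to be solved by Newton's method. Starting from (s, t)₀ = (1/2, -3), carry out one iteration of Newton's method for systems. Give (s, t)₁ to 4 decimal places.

At (1/2, -3): F = (-7.2500, 41.770574).
Jacobian J = [[6·s - t^2 + 3, -2·s·t + 1], [-6·s·t - 4·s + 5·t - cos(s), -3·s^2 + 5·s + 10·t]].
At the point, J = [[-3.0000, 4.0000], [-8.877583, -28.2500]] (det J = 120.260330).
Solving J·Δ = −F gives Δ = (-0.3137, 1.5772).
Then the next iterate is (s, t)₁ = (0.1863, -1.4228).

(0.1863, -1.4228)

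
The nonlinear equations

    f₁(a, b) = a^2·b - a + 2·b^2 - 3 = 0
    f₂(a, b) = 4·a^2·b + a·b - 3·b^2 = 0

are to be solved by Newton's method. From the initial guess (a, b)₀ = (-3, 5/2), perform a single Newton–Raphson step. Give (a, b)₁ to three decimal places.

(-2.278, 1.266)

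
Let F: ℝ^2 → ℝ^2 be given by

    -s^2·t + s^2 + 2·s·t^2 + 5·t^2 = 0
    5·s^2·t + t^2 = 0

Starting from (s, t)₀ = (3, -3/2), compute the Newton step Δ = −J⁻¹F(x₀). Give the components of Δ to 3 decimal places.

(-0.706, 0.797)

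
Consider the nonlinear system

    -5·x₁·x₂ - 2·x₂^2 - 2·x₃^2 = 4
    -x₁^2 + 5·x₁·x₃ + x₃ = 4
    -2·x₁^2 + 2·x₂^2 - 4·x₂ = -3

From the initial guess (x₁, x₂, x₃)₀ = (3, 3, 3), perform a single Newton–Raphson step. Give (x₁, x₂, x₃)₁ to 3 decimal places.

At (3, 3, 3): F = (-85.000, 35.000, -9.000).
Jacobian J = [[-5·x₂, -5·x₁ - 4·x₂, -4·x₃], [-2·x₁ + 5·x₃, 0, 5·x₁ + 1], [-4·x₁, 4·x₂ - 4, 0]].
At the point, J = [[-15.000, -27.000, -12.000], [9.000, 0.000, 16.000], [-12.000, 8.000, 0.000]] (det J = 6240.000).
Solving J·Δ = −F gives Δ = (-1.828, -1.617, -1.159).
Then the next iterate is (x₁, x₂, x₃)₁ = (1.172, 1.383, 1.841).

(1.172, 1.383, 1.841)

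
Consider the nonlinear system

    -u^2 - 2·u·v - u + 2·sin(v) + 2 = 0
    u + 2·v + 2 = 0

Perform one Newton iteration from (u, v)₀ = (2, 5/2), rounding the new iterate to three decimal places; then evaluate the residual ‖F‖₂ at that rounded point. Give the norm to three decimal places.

At (2, 5/2): F = (-12.80306, 9.000).
Jacobian J = [[-2·u - 2·v - 1, -2·u + 2·cos(v)], [1, 2]].
At the point, J = [[-10.000, -5.60229], [1.000, 2.000]] (det J = -14.39771).
Solving J·Δ = −F gives Δ = (1.724, -5.362).
Then the next iterate is (u, v)₁ = (3.724, -2.862).
Re-evaluating at (3.724, -2.862): F = (5.17207, 0.000), so ‖F‖₂ = 5.172.

5.172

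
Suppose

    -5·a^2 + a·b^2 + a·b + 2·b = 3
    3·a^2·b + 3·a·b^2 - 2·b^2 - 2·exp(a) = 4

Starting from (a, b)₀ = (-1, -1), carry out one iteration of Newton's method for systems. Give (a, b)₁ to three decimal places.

(-0.128, -0.575)

At (-1, -1): F = (-10.000, -12.73576).
Jacobian J = [[-10·a + b^2 + b, 2·a·b + a + 2], [6·a·b + 3·b^2 - 2·exp(a), 3·a^2 + 6·a·b - 4·b]].
At the point, J = [[10.000, 3.000], [8.26424, 13.000]] (det J = 105.20728).
Solving J·Δ = −F gives Δ = (0.872, 0.425).
Then the next iterate is (a, b)₁ = (-0.128, -0.575).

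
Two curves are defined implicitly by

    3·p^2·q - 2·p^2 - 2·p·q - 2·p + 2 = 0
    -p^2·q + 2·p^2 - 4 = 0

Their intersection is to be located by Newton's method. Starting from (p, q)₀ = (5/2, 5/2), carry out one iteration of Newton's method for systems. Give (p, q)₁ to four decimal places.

(2.2867, 1.4453)

At (5/2, 5/2): F = (18.8750, -7.1250).
Jacobian J = [[6·p·q - 4·p - 2·q - 2, 3·p^2 - 2·p], [-2·p·q + 4·p, -p^2]].
At the point, J = [[20.5000, 13.7500], [-2.5000, -6.2500]] (det J = -93.7500).
Solving J·Δ = −F gives Δ = (-0.2133, -1.0547).
Then the next iterate is (p, q)₁ = (2.2867, 1.4453).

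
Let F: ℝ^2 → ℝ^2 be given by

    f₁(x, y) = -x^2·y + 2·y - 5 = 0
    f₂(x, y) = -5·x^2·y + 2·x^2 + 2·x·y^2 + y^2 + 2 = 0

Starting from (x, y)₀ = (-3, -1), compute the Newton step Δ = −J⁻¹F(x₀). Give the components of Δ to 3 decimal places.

(5.000, -4.000)

At (-3, -1): F = (2.000, 60.000).
Jacobian J = [[-2·x·y, -x^2 + 2], [-10·x·y + 4·x + 2·y^2, -5·x^2 + 4·x·y + 2·y]].
At the point, J = [[-6.000, -7.000], [-40.000, -35.000]] (det J = -70.000).
Solving J·Δ = −F gives Δ = (5.000, -4.000).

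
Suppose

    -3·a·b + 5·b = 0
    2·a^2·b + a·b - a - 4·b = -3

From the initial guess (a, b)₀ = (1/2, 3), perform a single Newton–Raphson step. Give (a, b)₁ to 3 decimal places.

(-8.250, -22.500)

At (1/2, 3): F = (10.500, -6.500).
Jacobian J = [[-3·b, -3·a + 5], [4·a·b + b - 1, 2·a^2 + a - 4]].
At the point, J = [[-9.000, 3.500], [8.000, -3.000]] (det J = -1.000).
Solving J·Δ = −F gives Δ = (-8.750, -25.500).
Then the next iterate is (a, b)₁ = (-8.250, -22.500).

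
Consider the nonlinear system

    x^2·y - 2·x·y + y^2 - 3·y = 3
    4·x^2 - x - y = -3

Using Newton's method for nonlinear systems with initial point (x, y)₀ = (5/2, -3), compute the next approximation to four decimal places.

At (5/2, -3): F = (11.2500, 28.5000).
Jacobian J = [[2·x·y - 2·y, x^2 - 2·x + 2·y - 3], [8·x - 1, -1]].
At the point, J = [[-9.0000, -7.7500], [19.0000, -1.0000]] (det J = 156.2500).
Solving J·Δ = −F gives Δ = (-1.3416, 3.0096).
Then the next iterate is (x, y)₁ = (1.1584, 0.0096).

(1.1584, 0.0096)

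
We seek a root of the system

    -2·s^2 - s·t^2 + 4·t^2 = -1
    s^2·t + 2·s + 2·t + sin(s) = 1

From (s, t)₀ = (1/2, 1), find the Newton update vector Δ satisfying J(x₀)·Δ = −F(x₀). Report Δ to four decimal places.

At (1/2, 1): F = (4.0000, 2.729426).
Jacobian J = [[-4·s - t^2, -2·s·t + 8·t], [2·s·t + cos(s) + 2, s^2 + 2]].
At the point, J = [[-3.0000, 7.0000], [3.877583, 2.2500]] (det J = -33.893078).
Solving J·Δ = −F gives Δ = (-0.2982, -0.6992).

(-0.2982, -0.6992)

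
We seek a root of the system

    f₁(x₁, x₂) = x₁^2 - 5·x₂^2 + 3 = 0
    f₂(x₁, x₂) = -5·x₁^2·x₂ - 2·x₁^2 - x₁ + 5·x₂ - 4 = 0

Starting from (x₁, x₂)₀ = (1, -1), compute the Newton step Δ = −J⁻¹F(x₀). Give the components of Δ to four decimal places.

(1.4000, -0.1800)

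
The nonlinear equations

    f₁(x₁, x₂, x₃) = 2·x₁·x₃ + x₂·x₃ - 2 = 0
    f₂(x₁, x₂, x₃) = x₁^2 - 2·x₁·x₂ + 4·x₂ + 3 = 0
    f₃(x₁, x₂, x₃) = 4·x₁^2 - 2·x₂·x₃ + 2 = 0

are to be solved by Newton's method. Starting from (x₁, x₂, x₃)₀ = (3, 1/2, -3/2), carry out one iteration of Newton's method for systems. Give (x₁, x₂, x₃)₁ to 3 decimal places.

At (3, 1/2, -3/2): F = (-11.750, 11.000, 39.500).
Jacobian J = [[2·x₃, x₃, 2·x₁ + x₂], [2·x₁ - 2·x₂, -2·x₁ + 4, 0], [8·x₁, -2·x₃, -2·x₂]].
At the point, J = [[-3.000, -1.500, 6.500], [5.000, -2.000, 0.000], [24.000, 3.000, -1.000]] (det J = 396.000).
Solving J·Δ = −F gives Δ = (-1.737, 1.157, 1.273).
Then the next iterate is (x₁, x₂, x₃)₁ = (1.263, 1.657, -0.227).

(1.263, 1.657, -0.227)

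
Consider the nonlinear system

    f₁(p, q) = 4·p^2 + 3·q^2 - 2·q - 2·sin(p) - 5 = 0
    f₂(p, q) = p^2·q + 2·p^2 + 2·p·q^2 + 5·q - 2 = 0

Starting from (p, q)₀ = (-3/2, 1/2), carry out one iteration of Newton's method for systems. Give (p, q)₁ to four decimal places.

(-1.0731, -0.0615)

At (-3/2, 1/2): F = (5.744990, 5.3750).
Jacobian J = [[8·p - 2·cos(p), 6·q - 2], [2·p·q + 4·p + 2·q^2, p^2 + 4·p·q + 5]].
At the point, J = [[-12.141474, 1.0000], [-7.0000, 4.2500]] (det J = -44.601266).
Solving J·Δ = −F gives Δ = (0.4269, -0.5615).
Then the next iterate is (p, q)₁ = (-1.0731, -0.0615).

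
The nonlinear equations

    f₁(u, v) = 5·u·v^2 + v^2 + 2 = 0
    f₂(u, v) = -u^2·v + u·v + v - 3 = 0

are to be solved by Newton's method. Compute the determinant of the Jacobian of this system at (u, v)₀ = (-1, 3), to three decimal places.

J = [[5·v^2, 10·u·v + 2·v], [-2·u·v + v, -u^2 + u + 1]].
At the point, J = [[45.000, -24.000], [9.000, -1.000]].
det J = 171.000.

171.000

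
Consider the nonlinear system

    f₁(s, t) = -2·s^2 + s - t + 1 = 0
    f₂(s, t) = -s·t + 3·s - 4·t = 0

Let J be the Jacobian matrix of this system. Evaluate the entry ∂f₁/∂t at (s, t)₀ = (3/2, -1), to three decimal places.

-1.000

∂f₁/∂t = -1.
At (3/2, -1) this is -1.000.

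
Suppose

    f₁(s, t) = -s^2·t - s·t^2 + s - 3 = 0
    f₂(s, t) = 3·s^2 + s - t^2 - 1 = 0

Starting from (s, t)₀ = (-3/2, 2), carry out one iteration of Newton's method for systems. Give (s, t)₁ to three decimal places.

(-2.115, 3.292)

At (-3/2, 2): F = (-3.000, 0.250).
Jacobian J = [[-2·s·t - t^2 + 1, -s^2 - 2·s·t], [6·s + 1, -2·t]].
At the point, J = [[3.000, 3.750], [-8.000, -4.000]] (det J = 18.000).
Solving J·Δ = −F gives Δ = (-0.615, 1.292).
Then the next iterate is (s, t)₁ = (-2.115, 3.292).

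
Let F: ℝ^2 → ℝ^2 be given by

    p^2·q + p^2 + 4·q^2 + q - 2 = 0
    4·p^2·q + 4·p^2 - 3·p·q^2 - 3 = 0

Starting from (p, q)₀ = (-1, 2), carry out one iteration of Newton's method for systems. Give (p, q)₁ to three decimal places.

At (-1, 2): F = (19.000, 21.000).
Jacobian J = [[2·p·q + 2·p, p^2 + 8·q + 1], [8·p·q + 8·p - 3·q^2, 4·p^2 - 6·p·q]].
At the point, J = [[-6.000, 18.000], [-36.000, 16.000]] (det J = 552.000).
Solving J·Δ = −F gives Δ = (0.134, -1.011).
Then the next iterate is (p, q)₁ = (-0.866, 0.989).

(-0.866, 0.989)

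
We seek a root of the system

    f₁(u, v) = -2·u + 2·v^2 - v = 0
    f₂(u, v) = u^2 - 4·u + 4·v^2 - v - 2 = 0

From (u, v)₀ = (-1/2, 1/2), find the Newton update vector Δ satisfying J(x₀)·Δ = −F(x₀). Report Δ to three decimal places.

(2.250, 3.500)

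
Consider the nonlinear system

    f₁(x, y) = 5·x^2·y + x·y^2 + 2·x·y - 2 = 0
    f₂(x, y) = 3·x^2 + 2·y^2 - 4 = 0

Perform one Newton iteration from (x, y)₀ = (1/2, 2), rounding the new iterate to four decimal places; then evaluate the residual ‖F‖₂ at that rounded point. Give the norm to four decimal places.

1.1452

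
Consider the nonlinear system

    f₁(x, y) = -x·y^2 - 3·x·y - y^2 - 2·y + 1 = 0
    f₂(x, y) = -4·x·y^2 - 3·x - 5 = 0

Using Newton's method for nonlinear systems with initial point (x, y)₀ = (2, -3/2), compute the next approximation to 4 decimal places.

At (2, -3/2): F = (6.2500, -29.0000).
Jacobian J = [[-y^2 - 3·y, -2·x·y - 3·x - 2·y - 2], [-4·y^2 - 3, -8·x·y]].
At the point, J = [[2.2500, 1.0000], [-12.0000, 24.0000]] (det J = 66.0000).
Solving J·Δ = −F gives Δ = (-2.7121, -0.1477).
Then the next iterate is (x, y)₁ = (-0.7121, -1.6477).

(-0.7121, -1.6477)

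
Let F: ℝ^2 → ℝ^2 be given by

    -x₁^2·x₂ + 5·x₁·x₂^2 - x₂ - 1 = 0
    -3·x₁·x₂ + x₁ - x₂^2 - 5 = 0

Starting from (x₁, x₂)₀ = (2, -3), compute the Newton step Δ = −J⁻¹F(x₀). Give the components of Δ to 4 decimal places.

(-0.6000, 1.0738)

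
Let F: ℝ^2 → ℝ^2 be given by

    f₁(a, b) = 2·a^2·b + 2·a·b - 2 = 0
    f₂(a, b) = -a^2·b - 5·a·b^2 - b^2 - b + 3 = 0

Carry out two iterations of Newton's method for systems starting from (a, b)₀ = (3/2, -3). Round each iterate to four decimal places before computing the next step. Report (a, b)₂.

At (3/2, -3): F = (-24.5000, -63.7500).
Jacobian J = [[4·a·b + 2·b, 2·a^2 + 2·a], [-2·a·b - 5·b^2, -a^2 - 10·a·b - 2·b - 1]].
At the point, J = [[-24.0000, 7.5000], [-36.0000, 47.7500]] (det J = -876.0000).
Solving J·Δ = −F gives Δ = (-0.7897, 0.7397).
Then the next iterate is (a, b)₁ = (0.7103, -2.2603).
Round to (0.7103, -2.2603) and repeat: F = (-7.491743, -16.852733), J = [[-10.942564, 2.429652], [-22.333798, 19.070985]].
Δ = (-0.6601, 0.1107), so (a, b)₂ = (0.0502, -2.1496).

(0.0502, -2.1496)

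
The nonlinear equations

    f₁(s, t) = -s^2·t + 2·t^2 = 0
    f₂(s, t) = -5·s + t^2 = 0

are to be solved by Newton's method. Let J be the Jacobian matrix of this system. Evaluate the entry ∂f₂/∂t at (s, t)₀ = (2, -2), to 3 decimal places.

-4.000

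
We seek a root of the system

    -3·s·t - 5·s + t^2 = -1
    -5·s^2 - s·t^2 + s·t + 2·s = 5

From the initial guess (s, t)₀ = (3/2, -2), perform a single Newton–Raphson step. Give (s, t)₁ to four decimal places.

(0.5885, -1.3425)

At (3/2, -2): F = (6.5000, -22.2500).
Jacobian J = [[-3·t - 5, -3·s + 2·t], [-10·s - t^2 + t + 2, -2·s·t + s]].
At the point, J = [[1.0000, -8.5000], [-19.0000, 7.5000]] (det J = -154.0000).
Solving J·Δ = −F gives Δ = (-0.9115, 0.6575).
Then the next iterate is (s, t)₁ = (0.5885, -1.3425).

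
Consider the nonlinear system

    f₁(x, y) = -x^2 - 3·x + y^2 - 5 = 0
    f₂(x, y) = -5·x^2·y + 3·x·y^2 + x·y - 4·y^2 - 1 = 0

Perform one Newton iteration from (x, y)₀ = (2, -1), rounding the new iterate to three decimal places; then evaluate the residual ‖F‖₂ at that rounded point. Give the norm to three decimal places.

12.585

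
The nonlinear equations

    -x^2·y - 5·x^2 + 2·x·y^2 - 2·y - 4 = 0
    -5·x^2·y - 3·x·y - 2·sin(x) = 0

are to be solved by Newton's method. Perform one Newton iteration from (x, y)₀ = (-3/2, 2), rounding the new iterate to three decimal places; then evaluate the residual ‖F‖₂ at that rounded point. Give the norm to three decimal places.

20.317

At (-3/2, 2): F = (-35.750, -11.50501).
Jacobian J = [[-2·x·y - 10·x + 2·y^2, -x^2 + 4·x·y - 2], [-10·x·y - 3·y - 2·cos(x), -5·x^2 - 3·x]].
At the point, J = [[29.000, -16.250], [23.85853, -6.750]] (det J = 191.95104).
Solving J·Δ = −F gives Δ = (-0.283, -2.705).
Then the next iterate is (x, y)₁ = (-1.783, -0.705).
Re-evaluating at (-1.783, -0.705): F = (-18.01658, 9.39038), so ‖F‖₂ = 20.317.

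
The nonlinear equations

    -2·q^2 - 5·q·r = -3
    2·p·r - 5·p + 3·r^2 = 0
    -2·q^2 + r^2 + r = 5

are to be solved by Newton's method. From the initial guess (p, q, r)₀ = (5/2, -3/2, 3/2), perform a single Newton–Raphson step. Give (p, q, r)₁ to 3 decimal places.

(-3.471, 0.110, 0.522)

At (5/2, -3/2, 3/2): F = (9.750, 1.750, -5.750).
Jacobian J = [[0, -4·q - 5·r, -5·q], [2·r - 5, 0, 2·p + 6·r], [0, -4·q, 2·r + 1]].
At the point, J = [[0.000, -1.500, 7.500], [-2.000, 0.000, 14.000], [0.000, 6.000, 4.000]] (det J = -102.000).
Solving J·Δ = −F gives Δ = (-5.971, 1.610, -0.978).
Then the next iterate is (p, q, r)₁ = (-3.471, 0.110, 0.522).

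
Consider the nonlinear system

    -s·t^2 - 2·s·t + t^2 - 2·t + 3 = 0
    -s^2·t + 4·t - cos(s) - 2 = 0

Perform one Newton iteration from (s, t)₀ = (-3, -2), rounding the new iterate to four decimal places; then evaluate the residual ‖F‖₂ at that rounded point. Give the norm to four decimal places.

At (-3, -2): F = (11.0000, 8.989992).
Jacobian J = [[-t^2 - 2·t, -2·s·t - 2·s + 2·t - 2], [-2·s·t + sin(s), -s^2 + 4]].
At the point, J = [[0.0000, -12.0000], [-12.141120, -5.0000]] (det J = -145.693440).
Solving J·Δ = −F gives Δ = (0.3630, 0.9167).
Then the next iterate is (s, t)₁ = (-2.6370, -1.0833).
Re-evaluating at (-2.6370, -1.0833): F = (3.721437, 2.075189), so ‖F‖₂ = 4.2609.

4.2609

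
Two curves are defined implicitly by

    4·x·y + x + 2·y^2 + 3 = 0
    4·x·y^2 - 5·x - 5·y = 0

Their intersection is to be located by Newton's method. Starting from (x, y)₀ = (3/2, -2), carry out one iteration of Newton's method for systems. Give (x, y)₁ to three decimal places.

(1.329, -1.151)

At (3/2, -2): F = (0.500, 26.500).
Jacobian J = [[4·y + 1, 4·x + 4·y], [4·y^2 - 5, 8·x·y - 5]].
At the point, J = [[-7.000, -2.000], [11.000, -29.000]] (det J = 225.000).
Solving J·Δ = −F gives Δ = (-0.171, 0.849).
Then the next iterate is (x, y)₁ = (1.329, -1.151).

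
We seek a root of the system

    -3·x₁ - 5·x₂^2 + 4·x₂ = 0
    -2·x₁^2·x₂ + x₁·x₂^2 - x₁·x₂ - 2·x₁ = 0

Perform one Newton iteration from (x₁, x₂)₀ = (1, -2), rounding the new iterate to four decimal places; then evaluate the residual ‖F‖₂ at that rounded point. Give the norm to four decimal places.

8.5284

At (1, -2): F = (-31.0000, 8.0000).
Jacobian J = [[-3, -10·x₂ + 4], [-4·x₁·x₂ + x₂^2 - x₂ - 2, -2·x₁^2 + 2·x₁·x₂ - x₁]].
At the point, J = [[-3.0000, 24.0000], [12.0000, -7.0000]] (det J = -267.0000).
Solving J·Δ = −F gives Δ = (0.0936, 1.3034).
Then the next iterate is (x₁, x₂)₁ = (1.0936, -0.6966).
Re-evaluating at (1.0936, -0.6966): F = (-8.493458, 0.771486), so ‖F‖₂ = 8.5284.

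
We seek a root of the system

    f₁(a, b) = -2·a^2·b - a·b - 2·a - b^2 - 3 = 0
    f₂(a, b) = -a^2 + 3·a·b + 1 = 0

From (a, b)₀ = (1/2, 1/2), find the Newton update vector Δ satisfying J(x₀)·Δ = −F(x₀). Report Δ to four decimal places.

(-0.9706, -0.6765)

At (1/2, 1/2): F = (-4.7500, 1.5000).
Jacobian J = [[-4·a·b - b - 2, -2·a^2 - a - 2·b], [-2·a + 3·b, 3·a]].
At the point, J = [[-3.5000, -2.0000], [0.5000, 1.5000]] (det J = -4.2500).
Solving J·Δ = −F gives Δ = (-0.9706, -0.6765).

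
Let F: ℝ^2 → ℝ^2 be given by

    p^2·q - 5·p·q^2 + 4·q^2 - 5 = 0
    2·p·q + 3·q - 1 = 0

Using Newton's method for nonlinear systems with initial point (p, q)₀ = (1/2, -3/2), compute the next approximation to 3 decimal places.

At (1/2, -3/2): F = (-2.000, -7.000).
Jacobian J = [[2·p·q - 5·q^2, p^2 - 10·p·q + 8·q], [2·q, 2·p + 3]].
At the point, J = [[-12.750, -4.250], [-3.000, 4.000]] (det J = -63.750).
Solving J·Δ = −F gives Δ = (-0.592, 1.306).
Then the next iterate is (p, q)₁ = (-0.092, -0.194).

(-0.092, -0.194)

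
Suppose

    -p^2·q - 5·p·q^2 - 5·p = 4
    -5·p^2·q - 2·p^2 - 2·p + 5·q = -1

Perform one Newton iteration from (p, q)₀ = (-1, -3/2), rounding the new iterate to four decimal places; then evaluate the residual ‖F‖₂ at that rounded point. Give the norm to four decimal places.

3.7695

At (-1, -3/2): F = (13.7500, 1.0000).
Jacobian J = [[-2·p·q - 5·q^2 - 5, -p^2 - 10·p·q], [-10·p·q - 4·p - 2, -5·p^2 + 5]].
At the point, J = [[-19.2500, -16.0000], [-13.0000, 0.0000]] (det J = -208.0000).
Solving J·Δ = −F gives Δ = (0.0769, 0.7668).
Then the next iterate is (p, q)₁ = (-0.9231, -0.7332).
Re-evaluating at (-0.9231, -0.7332): F = (3.721481, 0.599821), so ‖F‖₂ = 3.7695.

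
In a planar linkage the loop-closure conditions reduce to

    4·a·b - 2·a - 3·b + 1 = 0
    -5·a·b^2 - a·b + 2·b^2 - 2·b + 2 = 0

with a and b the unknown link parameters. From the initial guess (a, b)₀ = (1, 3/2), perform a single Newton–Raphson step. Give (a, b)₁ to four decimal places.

(1.0922, 0.6312)

At (1, 3/2): F = (0.5000, -9.2500).
Jacobian J = [[4·b - 2, 4·a - 3], [-5·b^2 - b, -10·a·b - a + 4·b - 2]].
At the point, J = [[4.0000, 1.0000], [-12.7500, -12.0000]] (det J = -35.2500).
Solving J·Δ = −F gives Δ = (0.0922, -0.8688).
Then the next iterate is (a, b)₁ = (1.0922, 0.6312).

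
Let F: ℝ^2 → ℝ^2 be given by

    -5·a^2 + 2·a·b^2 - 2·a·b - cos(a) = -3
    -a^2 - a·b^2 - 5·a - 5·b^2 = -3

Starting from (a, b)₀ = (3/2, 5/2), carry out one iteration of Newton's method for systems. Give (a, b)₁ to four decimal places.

(0.2621, 1.5851)

At (3/2, 5/2): F = (2.929263, -47.3750).
Jacobian J = [[-10·a + 2·b^2 - 2·b + sin(a), 4·a·b - 2·a], [-2·a - b^2 - 5, -2·a·b - 10·b]].
At the point, J = [[-6.502505, 12.0000], [-14.2500, -32.5000]] (det J = 382.331413).
Solving J·Δ = −F gives Δ = (-1.2379, -0.9149).
Then the next iterate is (a, b)₁ = (0.2621, 1.5851).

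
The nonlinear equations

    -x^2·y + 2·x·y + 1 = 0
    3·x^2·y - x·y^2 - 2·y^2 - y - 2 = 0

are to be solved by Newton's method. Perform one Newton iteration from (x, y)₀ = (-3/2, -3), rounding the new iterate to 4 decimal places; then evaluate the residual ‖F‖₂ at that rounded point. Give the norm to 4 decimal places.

At (-3/2, -3): F = (16.7500, -23.7500).
Jacobian J = [[-2·x·y + 2·y, -x^2 + 2·x], [6·x·y - y^2, 3·x^2 - 2·x·y - 4·y - 1]].
At the point, J = [[-15.0000, -5.2500], [18.0000, 8.7500]] (det J = -36.7500).
Solving J·Δ = −F gives Δ = (0.5952, 1.4898).
Then the next iterate is (x, y)₁ = (-0.9048, -1.5102).
Re-evaluating at (-0.9048, -1.5102): F = (4.969203, -6.696662), so ‖F‖₂ = 8.3390.

8.3390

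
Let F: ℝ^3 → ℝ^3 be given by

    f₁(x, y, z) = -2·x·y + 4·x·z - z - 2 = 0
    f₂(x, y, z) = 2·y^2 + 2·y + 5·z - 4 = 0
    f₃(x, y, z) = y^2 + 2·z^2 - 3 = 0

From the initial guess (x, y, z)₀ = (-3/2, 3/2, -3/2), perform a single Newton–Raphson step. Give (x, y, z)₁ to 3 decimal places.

At (-3/2, 3/2, -3/2): F = (13.000, -4.000, 3.750).
Jacobian J = [[-2·y + 4·z, -2·x, 4·x - 1], [0, 4·y + 2, 5], [0, 2·y, 4·z]].
At the point, J = [[-9.000, 3.000, -7.000], [0.000, 8.000, 5.000], [0.000, 3.000, -6.000]] (det J = 567.000).
Solving J·Δ = −F gives Δ = (0.954, 0.083, 0.667).
Then the next iterate is (x, y, z)₁ = (-0.546, 1.583, -0.833).

(-0.546, 1.583, -0.833)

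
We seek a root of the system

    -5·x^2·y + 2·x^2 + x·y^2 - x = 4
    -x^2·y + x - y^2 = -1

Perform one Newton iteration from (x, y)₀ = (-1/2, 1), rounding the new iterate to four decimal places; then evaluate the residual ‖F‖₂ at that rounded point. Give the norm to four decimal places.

190.6555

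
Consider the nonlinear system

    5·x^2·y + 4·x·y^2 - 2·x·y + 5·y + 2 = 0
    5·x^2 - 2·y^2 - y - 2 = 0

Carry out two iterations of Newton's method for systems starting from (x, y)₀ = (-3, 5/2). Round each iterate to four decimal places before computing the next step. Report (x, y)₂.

(-0.7826, 0.2017)

At (-3, 5/2): F = (67.0000, 28.0000).
Jacobian J = [[10·x·y + 4·y^2 - 2·y, 5·x^2 + 8·x·y - 2·x + 5], [10·x, -4·y - 1]].
At the point, J = [[-55.0000, -4.0000], [-30.0000, -11.0000]] (det J = 485.0000).
Solving J·Δ = −F gives Δ = (1.2887, -0.9691).
Then the next iterate is (x, y)₁ = (-1.7113, 1.5309).
Round to (-1.7113, 1.5309) and repeat: F = (21.267941, 6.424529), J = [[-19.885472, 2.106705], [-17.1130, -7.1236]].
Δ = (0.9287, -1.3292), so (x, y)₂ = (-0.7826, 0.2017).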